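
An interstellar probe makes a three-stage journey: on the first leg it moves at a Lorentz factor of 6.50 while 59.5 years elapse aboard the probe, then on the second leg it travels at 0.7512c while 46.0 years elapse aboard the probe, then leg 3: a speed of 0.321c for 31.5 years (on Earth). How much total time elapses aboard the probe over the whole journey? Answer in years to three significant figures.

τ = 135 years

Leg 1: 59.5 years is already measured aboard the probe.
Leg 2: 46.0 years is already measured aboard the probe.
Leg 3: γ = 1/√(1 − 0.321²) = 1/√0.8970 = 1.056; τ_3 = 31.5/1.056 = 29.83 years.
Total: 59.50 + 46.00 + 29.83 years.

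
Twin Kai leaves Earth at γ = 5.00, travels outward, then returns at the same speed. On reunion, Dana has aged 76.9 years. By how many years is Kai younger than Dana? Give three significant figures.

γ = 5.00
Kai's elapsed proper time: τ = 76.9/5.000 = 15.38 years.
Age gap = Δt − τ = 76.9 − 15.38 years.

Δt − τ = 61.5 years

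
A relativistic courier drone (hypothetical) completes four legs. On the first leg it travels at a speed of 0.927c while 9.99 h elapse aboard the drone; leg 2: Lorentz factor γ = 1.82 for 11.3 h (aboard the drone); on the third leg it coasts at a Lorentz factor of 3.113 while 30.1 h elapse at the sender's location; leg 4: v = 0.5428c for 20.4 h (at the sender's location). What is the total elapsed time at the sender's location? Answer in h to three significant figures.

Δt = 97.7 h

Leg 1: γ = 1/√(1 − 0.927²) = 1/√0.1407 = 2.666; Δt_1 = 2.666 × 9.99 = 26.64 h.
Leg 2: γ = 1.82; Δt_2 = 1.820 × 11.3 = 20.57 h.
Leg 3: 30.1 h is already measured at the sender's location.
Leg 4: 20.4 h is already measured at the sender's location.
Total: 26.64 + 20.57 + 30.10 + 20.40 h.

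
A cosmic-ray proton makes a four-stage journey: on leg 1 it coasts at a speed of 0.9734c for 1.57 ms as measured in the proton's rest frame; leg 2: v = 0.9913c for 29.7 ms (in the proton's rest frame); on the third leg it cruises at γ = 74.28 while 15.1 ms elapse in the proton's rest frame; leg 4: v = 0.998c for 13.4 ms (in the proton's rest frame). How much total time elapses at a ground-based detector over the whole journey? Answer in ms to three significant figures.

Leg 1: γ = 1/√(1 − 0.9734²) = 1/√0.05249 = 4.365; Δt_1 = 4.365 × 1.57 = 6.853 ms.
Leg 2: γ = 1/√(1 − 0.9913²) = 1/√0.01732 = 7.598; Δt_2 = 7.598 × 29.7 = 225.6 ms.
Leg 3: γ = 74.28; Δt_3 = 74.28 × 15.1 = 1122 ms.
Leg 4: γ = 1/√(1 − 0.998²) = 1/√0.003996 = 15.82; Δt_4 = 15.82 × 13.4 = 212.0 ms.
Total: 6.853 + 225.6 + 1122 + 212.0 ms.

Δt = 1570 ms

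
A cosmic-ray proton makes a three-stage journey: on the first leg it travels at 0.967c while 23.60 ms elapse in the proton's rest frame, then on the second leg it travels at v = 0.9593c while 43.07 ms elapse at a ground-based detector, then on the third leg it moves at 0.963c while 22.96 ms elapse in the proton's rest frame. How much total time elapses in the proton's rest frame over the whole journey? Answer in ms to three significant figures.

τ = 58.7 ms

Leg 1: 23.60 ms is already measured in the proton's rest frame.
Leg 2: γ = 1/√(1 − 0.9593²) = 1/√0.07974 = 3.541; τ_2 = 43.07/3.541 = 12.16 ms.
Leg 3: 22.96 ms is already measured in the proton's rest frame.
Total: 23.60 + 12.16 + 22.96 ms.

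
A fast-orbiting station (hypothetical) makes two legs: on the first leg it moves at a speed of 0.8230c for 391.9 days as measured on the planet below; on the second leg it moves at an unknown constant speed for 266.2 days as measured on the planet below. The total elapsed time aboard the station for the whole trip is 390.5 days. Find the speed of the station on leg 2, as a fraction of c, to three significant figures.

β = 0.776

Leg 1: γ = 1/√(1 − 0.8230²) = 1/√0.3227 = 1.760; τ_1 = 391.9/1.760 = 222.6 days.
Leg 2: speed unknown; τ_2 = 266.2/γ_2.
Total proper time: 222.6 + τ_2 = 390.5, so τ_2 = 390.5 − 222.6 = 167.9 days.
γ_2 = 266.2/167.9 = 1.586; β = √(1 − 1/γ²) = √0.6023.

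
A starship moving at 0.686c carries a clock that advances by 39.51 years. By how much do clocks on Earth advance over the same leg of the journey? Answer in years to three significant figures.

γ = 1/√(1 − 0.686²) = 1/√0.5294 = 1.374
The interval measured on the ship is the proper time (both events occur at the same place in that frame); the lab-frame interval is Δt = γτ = 1.374 × 39.51 years.

Δt = 54.3 years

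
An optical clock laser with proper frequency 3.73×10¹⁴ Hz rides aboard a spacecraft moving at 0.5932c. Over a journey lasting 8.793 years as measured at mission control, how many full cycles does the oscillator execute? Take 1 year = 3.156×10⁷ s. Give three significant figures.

N = 8.33×10²²

γ = 1/√(1 − 0.5932²) = 1/√0.6481 = 1.242
The oscillator's own cycle count is N = f × τ where τ is the proper time aboard the spacecraft. τ = Δt/γ = 8.793/1.242 = 7.079 years = 2.234×10⁸ s.
N = 3.73×10¹⁴ × 2.234×10⁸ = 8.333×10²².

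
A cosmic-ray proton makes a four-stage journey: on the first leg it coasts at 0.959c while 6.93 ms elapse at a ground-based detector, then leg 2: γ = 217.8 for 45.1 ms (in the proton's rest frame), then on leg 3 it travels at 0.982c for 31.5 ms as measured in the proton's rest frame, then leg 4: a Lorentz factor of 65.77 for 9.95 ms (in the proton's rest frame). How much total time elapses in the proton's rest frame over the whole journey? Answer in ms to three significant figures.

Leg 1: γ = 1/√(1 − 0.959²) = 1/√0.08032 = 3.529; τ_1 = 6.93/3.529 = 1.964 ms.
Leg 2: 45.1 ms is already measured in the proton's rest frame.
Leg 3: 31.5 ms is already measured in the proton's rest frame.
Leg 4: 9.95 ms is already measured in the proton's rest frame.
Total: 1.964 + 45.10 + 31.50 + 9.950 ms.

τ = 88.5 ms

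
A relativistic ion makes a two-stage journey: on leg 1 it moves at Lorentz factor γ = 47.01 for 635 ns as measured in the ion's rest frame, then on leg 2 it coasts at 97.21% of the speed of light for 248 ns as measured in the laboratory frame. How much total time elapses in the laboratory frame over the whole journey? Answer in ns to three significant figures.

Leg 1: γ = 47.01; Δt_1 = 47.01 × 635 = 2.985×10⁴ ns.
Leg 2: 248 ns is already measured in the laboratory frame.
Total: 2.985×10⁴ + 248.0 ns.

Δt = 3.01×10⁴ ns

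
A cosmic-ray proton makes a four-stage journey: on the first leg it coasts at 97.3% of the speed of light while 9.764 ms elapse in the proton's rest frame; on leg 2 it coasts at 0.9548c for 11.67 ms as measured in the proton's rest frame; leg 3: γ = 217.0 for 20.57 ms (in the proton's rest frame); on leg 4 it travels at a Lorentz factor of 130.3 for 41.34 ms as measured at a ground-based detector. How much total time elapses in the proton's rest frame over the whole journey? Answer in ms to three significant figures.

τ = 42.3 ms

Leg 1: 9.764 ms is already measured in the proton's rest frame.
Leg 2: 11.67 ms is already measured in the proton's rest frame.
Leg 3: 20.57 ms is already measured in the proton's rest frame.
Leg 4: γ = 130.3; τ_4 = 41.34/130.3 = 0.3173 ms.
Total: 9.764 + 11.67 + 20.57 + 0.3173 ms.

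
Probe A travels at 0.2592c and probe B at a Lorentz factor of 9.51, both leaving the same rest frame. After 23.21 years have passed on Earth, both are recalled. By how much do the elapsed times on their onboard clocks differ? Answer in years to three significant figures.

A: γ = 1/√(1 − 0.2592²) = 1/√0.9328 = 1.035; τ_A = 23.21/1.035 = 22.42 years.
B: γ = 9.51; τ_B = 23.21/9.510 = 2.441 years.

|τ_A − τ_B| = 20.0 years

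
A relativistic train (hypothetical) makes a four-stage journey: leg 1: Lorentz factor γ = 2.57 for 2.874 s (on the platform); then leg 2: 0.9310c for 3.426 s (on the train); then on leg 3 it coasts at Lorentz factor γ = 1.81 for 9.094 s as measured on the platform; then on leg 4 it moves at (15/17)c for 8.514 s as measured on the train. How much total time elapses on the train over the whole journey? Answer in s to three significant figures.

Leg 1: γ = 2.57; τ_1 = 2.874/2.570 = 1.118 s.
Leg 2: 3.426 s is already measured on the train.
Leg 3: γ = 1.81; τ_3 = 9.094/1.810 = 5.024 s.
Leg 4: 8.514 s is already measured on the train.
Total: 1.118 + 3.426 + 5.024 + 8.514 s.

τ = 18.1 s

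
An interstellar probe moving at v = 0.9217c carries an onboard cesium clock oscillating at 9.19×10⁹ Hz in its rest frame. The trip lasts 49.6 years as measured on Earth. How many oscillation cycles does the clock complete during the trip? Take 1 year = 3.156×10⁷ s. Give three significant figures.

γ = 1/√(1 − 0.9217²) = 1/√0.1505 = 2.578
The oscillator's own cycle count is N = f × τ where τ is the proper time aboard the probe. τ = Δt/γ = 49.6/2.578 = 19.24 years = 6.072×10⁸ s.
N = 9.19×10⁹ × 6.072×10⁸ = 5.580×10¹⁸.

N = 5.58×10¹⁸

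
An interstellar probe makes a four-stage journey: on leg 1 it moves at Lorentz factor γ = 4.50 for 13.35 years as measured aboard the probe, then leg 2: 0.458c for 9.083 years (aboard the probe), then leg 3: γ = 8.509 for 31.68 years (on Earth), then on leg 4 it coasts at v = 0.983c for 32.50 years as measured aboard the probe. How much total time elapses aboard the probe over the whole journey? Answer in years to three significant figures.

Leg 1: 13.35 years is already measured aboard the probe.
Leg 2: 9.083 years is already measured aboard the probe.
Leg 3: γ = 8.509; τ_3 = 31.68/8.509 = 3.723 years.
Leg 4: 32.50 years is already measured aboard the probe.
Total: 13.35 + 9.083 + 3.723 + 32.50 years.

τ = 58.7 years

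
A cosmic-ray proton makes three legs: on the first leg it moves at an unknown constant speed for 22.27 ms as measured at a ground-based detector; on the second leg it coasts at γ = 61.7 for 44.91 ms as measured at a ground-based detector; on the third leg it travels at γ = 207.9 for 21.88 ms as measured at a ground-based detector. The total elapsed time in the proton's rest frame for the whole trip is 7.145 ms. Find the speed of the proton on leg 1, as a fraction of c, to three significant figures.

β = 0.959

Leg 1: speed unknown; τ_1 = 22.27/γ_1.
Leg 2: γ = 61.7; τ_2 = 44.91/61.70 = 0.7279 ms.
Leg 3: γ = 207.9; τ_3 = 21.88/207.9 = 0.1052 ms.
Total proper time: τ_1 + 0.7279 + 0.1052 = 7.145, so τ_1 = 7.145 − 0.8331 = 6.312 ms.
γ_1 = 22.27/6.312 = 3.528; β = √(1 − 1/γ²) = √0.9197.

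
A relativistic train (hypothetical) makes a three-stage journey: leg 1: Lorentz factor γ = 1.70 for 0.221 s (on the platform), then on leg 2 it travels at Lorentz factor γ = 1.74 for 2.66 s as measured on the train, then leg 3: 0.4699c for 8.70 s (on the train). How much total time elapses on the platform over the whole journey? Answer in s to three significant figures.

Δt = 14.7 s

Leg 1: 0.221 s is already measured on the platform.
Leg 2: γ = 1.74; Δt_2 = 1.740 × 2.66 = 4.628 s.
Leg 3: γ = 1/√(1 − 0.4699²) = 1/√0.7792 = 1.133; Δt_3 = 1.133 × 8.70 = 9.856 s.
Total: 0.2210 + 4.628 + 9.856 s.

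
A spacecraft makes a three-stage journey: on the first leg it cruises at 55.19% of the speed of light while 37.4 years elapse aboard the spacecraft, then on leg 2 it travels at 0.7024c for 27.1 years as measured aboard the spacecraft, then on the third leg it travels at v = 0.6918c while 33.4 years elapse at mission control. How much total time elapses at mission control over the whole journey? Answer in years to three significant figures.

Δt = 116 years

Leg 1: β = 0.5519; γ = 1/√(1 − 0.5519²) = 1/√0.6954 = 1.199; Δt_1 = 1.199 × 37.4 = 44.85 years.
Leg 2: γ = 1/√(1 − 0.7024²) = 1/√0.5066 = 1.405; Δt_2 = 1.405 × 27.1 = 38.07 years.
Leg 3: 33.4 years is already measured at mission control.
Total: 44.85 + 38.07 + 33.40 years.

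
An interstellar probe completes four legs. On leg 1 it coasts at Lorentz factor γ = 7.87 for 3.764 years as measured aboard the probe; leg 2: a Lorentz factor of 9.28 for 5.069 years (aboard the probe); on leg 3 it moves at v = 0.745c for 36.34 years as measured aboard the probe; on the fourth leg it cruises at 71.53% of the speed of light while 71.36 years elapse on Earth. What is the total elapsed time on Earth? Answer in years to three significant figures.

Leg 1: γ = 7.87; Δt_1 = 7.870 × 3.764 = 29.62 years.
Leg 2: γ = 9.28; Δt_2 = 9.280 × 5.069 = 47.04 years.
Leg 3: γ = 1/√(1 − 0.745²) = 1/√0.4450 = 1.499; Δt_3 = 1.499 × 36.34 = 54.48 years.
Leg 4: 71.36 years is already measured on Earth.
Total: 29.62 + 47.04 + 54.48 + 71.36 years.

Δt = 203 years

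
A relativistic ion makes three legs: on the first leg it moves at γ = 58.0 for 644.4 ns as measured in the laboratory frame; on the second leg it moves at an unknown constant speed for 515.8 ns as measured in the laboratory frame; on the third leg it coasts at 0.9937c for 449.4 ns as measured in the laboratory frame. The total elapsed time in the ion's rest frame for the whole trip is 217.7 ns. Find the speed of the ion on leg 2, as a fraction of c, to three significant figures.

Leg 1: γ = 58.0; τ_1 = 644.4/58.00 = 11.11 ns.
Leg 2: speed unknown; τ_2 = 515.8/γ_2.
Leg 3: γ = 1/√(1 − 0.9937²) = 1/√0.01256 = 8.923; τ_3 = 449.4/8.923 = 50.37 ns.
Total proper time: 11.11 + τ_2 + 50.37 = 217.7, so τ_2 = 217.7 − 61.48 = 156.2 ns.
γ_2 = 515.8/156.2 = 3.302; β = √(1 − 1/γ²) = √0.9083.

β = 0.953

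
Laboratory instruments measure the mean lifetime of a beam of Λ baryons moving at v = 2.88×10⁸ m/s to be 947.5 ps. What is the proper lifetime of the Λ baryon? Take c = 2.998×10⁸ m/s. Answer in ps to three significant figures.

β = 2.88×10⁸/2.998×10⁸ = 0.9606; γ = 1/√(1 − 0.9606²) = 3.600
The lab-frame lifetime is the dilated interval; the proper lifetime is τ₀ = Δt/γ = 947.5/3.600 ps.

τ₀ = 263 ps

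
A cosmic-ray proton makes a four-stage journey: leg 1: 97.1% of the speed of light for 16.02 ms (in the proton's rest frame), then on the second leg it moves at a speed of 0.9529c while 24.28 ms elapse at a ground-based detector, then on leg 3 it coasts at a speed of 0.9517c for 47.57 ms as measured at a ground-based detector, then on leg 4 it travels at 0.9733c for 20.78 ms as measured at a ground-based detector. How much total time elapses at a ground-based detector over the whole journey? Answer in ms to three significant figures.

Leg 1: β = 0.971; γ = 1/√(1 − 0.971²) = 1/√0.05716 = 4.183; Δt_1 = 4.183 × 16.02 = 67.01 ms.
Leg 2: 24.28 ms is already measured at a ground-based detector.
Leg 3: 47.57 ms is already measured at a ground-based detector.
Leg 4: 20.78 ms is already measured at a ground-based detector.
Total: 67.01 + 24.28 + 47.57 + 20.78 ms.

Δt = 160 ms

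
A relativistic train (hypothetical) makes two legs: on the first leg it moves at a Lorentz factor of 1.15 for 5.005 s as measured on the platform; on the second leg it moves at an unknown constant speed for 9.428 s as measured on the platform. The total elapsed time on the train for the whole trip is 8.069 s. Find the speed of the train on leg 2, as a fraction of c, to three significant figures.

Leg 1: γ = 1.15; τ_1 = 5.005/1.150 = 4.352 s.
Leg 2: speed unknown; τ_2 = 9.428/γ_2.
Total proper time: 4.352 + τ_2 = 8.069, so τ_2 = 8.069 − 4.352 = 3.717 s.
γ_2 = 9.428/3.717 = 2.537; β = √(1 − 1/γ²) = √0.8446.

β = 0.919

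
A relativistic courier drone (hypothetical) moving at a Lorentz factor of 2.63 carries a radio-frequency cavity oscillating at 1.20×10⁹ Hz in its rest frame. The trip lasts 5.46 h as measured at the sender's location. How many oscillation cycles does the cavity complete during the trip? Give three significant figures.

γ = 2.63
The oscillator's own cycle count is N = f × τ where τ is the proper time aboard the drone. τ = Δt/γ = 5.46/2.630 = 2.076 h = 7.474×10³ s.
N = 1.20×10⁹ × 7.474×10³ = 8.969×10¹².

N = 8.97×10¹²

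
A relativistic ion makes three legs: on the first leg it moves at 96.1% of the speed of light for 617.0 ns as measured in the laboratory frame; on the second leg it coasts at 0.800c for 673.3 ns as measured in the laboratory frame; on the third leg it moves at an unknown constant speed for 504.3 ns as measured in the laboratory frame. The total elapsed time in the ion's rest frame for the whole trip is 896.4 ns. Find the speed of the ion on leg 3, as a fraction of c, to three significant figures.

Leg 1: β = 0.961; γ = 1/√(1 − 0.961²) = 1/√0.07648 = 3.616; τ_1 = 617.0/3.616 = 170.6 ns.
Leg 2: γ = 1/√(1 − 0.800²) = 5/3 ≈ 1.667; τ_2 = 673.3/1.667 = 404.0 ns.
Leg 3: speed unknown; τ_3 = 504.3/γ_3.
Total proper time: 170.6 + 404.0 + τ_3 = 896.4, so τ_3 = 896.4 − 574.6 = 321.8 ns.
γ_3 = 504.3/321.8 = 1.567; β = √(1 − 1/γ²) = √0.5928.

β = 0.770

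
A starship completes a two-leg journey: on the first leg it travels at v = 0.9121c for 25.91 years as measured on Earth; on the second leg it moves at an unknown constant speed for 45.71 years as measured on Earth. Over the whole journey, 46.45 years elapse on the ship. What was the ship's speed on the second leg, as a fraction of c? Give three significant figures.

β = 0.621

Leg 1: γ = 1/√(1 − 0.9121²) = 1/√0.1681 = 2.439; τ_1 = 25.91/2.439 = 10.62 years.
Leg 2: speed unknown; τ_2 = 45.71/γ_2.
Total proper time: 10.62 + τ_2 = 46.45, so τ_2 = 46.45 − 10.62 = 35.83 years.
γ_2 = 45.71/35.83 = 1.276; β = √(1 − 1/γ²) = √0.3856.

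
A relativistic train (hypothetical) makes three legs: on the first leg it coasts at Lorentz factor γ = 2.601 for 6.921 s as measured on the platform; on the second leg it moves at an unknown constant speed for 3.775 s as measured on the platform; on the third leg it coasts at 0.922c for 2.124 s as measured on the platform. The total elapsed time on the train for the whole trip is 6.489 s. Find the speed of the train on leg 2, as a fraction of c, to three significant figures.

Leg 1: γ = 2.601; τ_1 = 6.921/2.601 = 2.661 s.
Leg 2: speed unknown; τ_2 = 3.775/γ_2.
Leg 3: γ = 1/√(1 − 0.922²) = 1/√0.1499 = 2.583; τ_3 = 2.124/2.583 = 0.8224 s.
Total proper time: 2.661 + τ_2 + 0.8224 = 6.489, so τ_2 = 6.489 − 3.483 = 3.006 s.
γ_2 = 3.775/3.006 = 1.256; β = √(1 − 1/γ²) = √0.3660.

β = 0.605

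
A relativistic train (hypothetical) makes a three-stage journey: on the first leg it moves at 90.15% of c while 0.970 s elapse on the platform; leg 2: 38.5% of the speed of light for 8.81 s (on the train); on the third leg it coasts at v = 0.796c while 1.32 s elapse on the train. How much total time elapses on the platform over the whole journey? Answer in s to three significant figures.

Δt = 12.7 s

Leg 1: 0.970 s is already measured on the platform.
Leg 2: β = 0.385; γ = 1/√(1 − 0.385²) = 1/√0.8518 = 1.084; Δt_2 = 1.084 × 8.81 = 9.546 s.
Leg 3: γ = 1/√(1 − 0.796²) = 1/√0.3664 = 1.652; Δt_3 = 1.652 × 1.32 = 2.181 s.
Total: 0.9700 + 9.546 + 2.181 s.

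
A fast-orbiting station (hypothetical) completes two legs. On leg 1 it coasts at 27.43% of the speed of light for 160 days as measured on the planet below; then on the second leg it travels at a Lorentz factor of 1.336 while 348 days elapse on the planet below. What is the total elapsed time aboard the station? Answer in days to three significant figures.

τ = 414 days

Leg 1: β = 0.2743; γ = 1/√(1 − 0.2743²) = 1/√0.9248 = 1.040; τ_1 = 160/1.040 = 153.9 days.
Leg 2: γ = 1.336; τ_2 = 348/1.336 = 260.5 days.
Total: 153.9 + 260.5 days.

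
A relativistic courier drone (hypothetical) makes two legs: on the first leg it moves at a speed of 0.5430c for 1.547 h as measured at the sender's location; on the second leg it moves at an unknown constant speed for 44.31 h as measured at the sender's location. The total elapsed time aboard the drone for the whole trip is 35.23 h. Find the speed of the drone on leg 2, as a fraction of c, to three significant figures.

Leg 1: γ = 1/√(1 − 0.5430²) = 1/√0.7052 = 1.191; τ_1 = 1.547/1.191 = 1.299 h.
Leg 2: speed unknown; τ_2 = 44.31/γ_2.
Total proper time: 1.299 + τ_2 = 35.23, so τ_2 = 35.23 − 1.299 = 33.93 h.
γ_2 = 44.31/33.93 = 1.306; β = √(1 − 1/γ²) = √0.4136.

β = 0.643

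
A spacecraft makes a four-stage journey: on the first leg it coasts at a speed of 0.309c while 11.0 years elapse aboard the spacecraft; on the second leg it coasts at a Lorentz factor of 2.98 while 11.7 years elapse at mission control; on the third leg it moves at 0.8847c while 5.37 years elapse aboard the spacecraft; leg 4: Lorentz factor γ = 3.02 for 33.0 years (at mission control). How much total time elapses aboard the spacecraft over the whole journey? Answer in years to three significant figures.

τ = 31.2 years

Leg 1: 11.0 years is already measured aboard the spacecraft.
Leg 2: γ = 2.98; τ_2 = 11.7/2.980 = 3.926 years.
Leg 3: 5.37 years is already measured aboard the spacecraft.
Leg 4: γ = 3.02; τ_4 = 33.0/3.020 = 10.93 years.
Total: 11.00 + 3.926 + 5.370 + 10.93 years.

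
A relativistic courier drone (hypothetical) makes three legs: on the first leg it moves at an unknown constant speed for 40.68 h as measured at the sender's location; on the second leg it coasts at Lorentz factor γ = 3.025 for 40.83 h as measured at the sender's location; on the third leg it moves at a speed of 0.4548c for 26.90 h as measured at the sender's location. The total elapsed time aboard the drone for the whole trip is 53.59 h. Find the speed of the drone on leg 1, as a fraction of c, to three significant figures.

Leg 1: speed unknown; τ_1 = 40.68/γ_1.
Leg 2: γ = 3.025; τ_2 = 40.83/3.025 = 13.50 h.
Leg 3: γ = 1/√(1 − 0.4548²) = 1/√0.7932 = 1.123; τ_3 = 26.90/1.123 = 23.96 h.
Total proper time: τ_1 + 13.50 + 23.96 = 53.59, so τ_1 = 53.59 − 37.45 = 16.14 h.
γ_1 = 40.68/16.14 = 2.521; β = √(1 − 1/γ²) = √0.8427.

β = 0.918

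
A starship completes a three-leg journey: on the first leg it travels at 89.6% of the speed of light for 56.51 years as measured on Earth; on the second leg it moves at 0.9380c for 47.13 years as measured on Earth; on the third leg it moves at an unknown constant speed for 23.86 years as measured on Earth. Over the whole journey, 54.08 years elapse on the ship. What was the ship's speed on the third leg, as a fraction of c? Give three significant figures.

Leg 1: β = 0.896; γ = 1/√(1 − 0.896²) = 1/√0.1972 = 2.252; τ_1 = 56.51/2.252 = 25.09 years.
Leg 2: γ = 1/√(1 − 0.9380²) = 1/√0.1202 = 2.885; τ_2 = 47.13/2.885 = 16.34 years.
Leg 3: speed unknown; τ_3 = 23.86/γ_3.
Total proper time: 25.09 + 16.34 + τ_3 = 54.08, so τ_3 = 54.08 − 41.43 = 12.65 years.
γ_3 = 23.86/12.65 = 1.886; β = √(1 − 1/γ²) = √0.7189.

β = 0.848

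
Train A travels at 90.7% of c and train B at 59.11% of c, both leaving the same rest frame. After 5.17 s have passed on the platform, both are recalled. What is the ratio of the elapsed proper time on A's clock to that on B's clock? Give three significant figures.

A: β = 0.907; γ = 1/√(1 − 0.907²) = 1/√0.1774 = 2.375. B: β = 0.5911; γ = 1/√(1 − 0.5911²) = 1/√0.6506 = 1.240.
τ_A/τ_B = γ_B/γ_A = 1.240/2.375 = 0.5221, so τ_A/τ_B = 0.5221.

τ_A/τ_B = 0.522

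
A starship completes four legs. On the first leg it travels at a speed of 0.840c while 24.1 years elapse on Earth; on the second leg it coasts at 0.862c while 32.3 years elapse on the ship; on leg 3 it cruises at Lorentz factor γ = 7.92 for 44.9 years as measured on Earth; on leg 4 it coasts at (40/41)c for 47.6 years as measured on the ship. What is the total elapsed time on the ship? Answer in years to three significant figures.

τ = 98.6 years

Leg 1: γ = 1/√(1 − 0.840²) = 1/√0.2944 = 1.843; τ_1 = 24.1/1.843 = 13.08 years.
Leg 2: 32.3 years is already measured on the ship.
Leg 3: γ = 7.92; τ_3 = 44.9/7.920 = 5.669 years.
Leg 4: 47.6 years is already measured on the ship.
Total: 13.08 + 32.30 + 5.669 + 47.60 years.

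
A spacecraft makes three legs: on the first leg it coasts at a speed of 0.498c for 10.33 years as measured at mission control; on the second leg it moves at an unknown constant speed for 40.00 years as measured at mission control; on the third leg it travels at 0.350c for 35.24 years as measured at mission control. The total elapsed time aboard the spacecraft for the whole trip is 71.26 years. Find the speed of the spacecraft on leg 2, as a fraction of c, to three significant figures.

Leg 1: γ = 1/√(1 − 0.498²) = 1/√0.7520 = 1.153; τ_1 = 10.33/1.153 = 8.958 years.
Leg 2: speed unknown; τ_2 = 40.00/γ_2.
Leg 3: γ = 1/√(1 − 0.350²) = 1/√0.8775 = 1.068; τ_3 = 35.24/1.068 = 33.01 years.
Total proper time: 8.958 + τ_2 + 33.01 = 71.26, so τ_2 = 71.26 − 41.97 = 29.29 years.
γ_2 = 40.00/29.29 = 1.366; β = √(1 − 1/γ²) = √0.4638.

β = 0.681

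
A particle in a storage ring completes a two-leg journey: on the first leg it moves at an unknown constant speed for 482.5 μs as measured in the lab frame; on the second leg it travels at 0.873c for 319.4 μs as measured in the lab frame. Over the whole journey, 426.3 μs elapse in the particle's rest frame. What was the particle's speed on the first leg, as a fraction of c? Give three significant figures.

Leg 1: speed unknown; τ_1 = 482.5/γ_1.
Leg 2: γ = 1/√(1 − 0.873²) = 1/√0.2379 = 2.050; τ_2 = 319.4/2.050 = 155.8 μs.
Total proper time: τ_1 + 155.8 = 426.3, so τ_1 = 426.3 − 155.8 = 270.5 μs.
γ_1 = 482.5/270.5 = 1.784; β = √(1 − 1/γ²) = √0.6857.

β = 0.828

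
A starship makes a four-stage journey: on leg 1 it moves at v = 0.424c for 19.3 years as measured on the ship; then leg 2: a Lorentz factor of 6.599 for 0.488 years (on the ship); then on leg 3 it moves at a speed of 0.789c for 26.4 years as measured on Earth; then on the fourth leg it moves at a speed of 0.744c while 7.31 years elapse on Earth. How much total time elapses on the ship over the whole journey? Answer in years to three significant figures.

τ = 40.9 years

Leg 1: 19.3 years is already measured on the ship.
Leg 2: 0.488 years is already measured on the ship.
Leg 3: γ = 1/√(1 − 0.789²) = 1/√0.3775 = 1.628; τ_3 = 26.4/1.628 = 16.22 years.
Leg 4: γ = 1/√(1 − 0.744²) = 1/√0.4465 = 1.497; τ_4 = 7.31/1.497 = 4.884 years.
Total: 19.30 + 0.4880 + 16.22 + 4.884 years.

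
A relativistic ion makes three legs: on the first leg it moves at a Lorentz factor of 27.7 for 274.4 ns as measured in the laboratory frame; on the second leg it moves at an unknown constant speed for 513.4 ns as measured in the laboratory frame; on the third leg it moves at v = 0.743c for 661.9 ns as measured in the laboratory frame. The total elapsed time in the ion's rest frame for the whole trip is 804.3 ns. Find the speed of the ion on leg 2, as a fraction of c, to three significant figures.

Leg 1: γ = 27.7; τ_1 = 274.4/27.70 = 9.906 ns.
Leg 2: speed unknown; τ_2 = 513.4/γ_2.
Leg 3: γ = 1/√(1 − 0.743²) = 1/√0.4480 = 1.494; τ_3 = 661.9/1.494 = 443.0 ns.
Total proper time: 9.906 + τ_2 + 443.0 = 804.3, so τ_2 = 804.3 − 452.9 = 351.4 ns.
γ_2 = 513.4/351.4 = 1.461; β = √(1 − 1/γ²) = √0.5315.

β = 0.729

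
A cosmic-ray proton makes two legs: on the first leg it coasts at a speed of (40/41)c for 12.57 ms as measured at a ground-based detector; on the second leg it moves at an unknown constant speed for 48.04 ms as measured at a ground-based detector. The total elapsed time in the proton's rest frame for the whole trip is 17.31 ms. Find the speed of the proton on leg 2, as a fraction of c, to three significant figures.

β = 0.953

Leg 1: γ = 1/√(1 − (40/41)²) = 41/9 ≈ 4.556; τ_1 = 12.57/4.556 = 2.759 ms.
Leg 2: speed unknown; τ_2 = 48.04/γ_2.
Total proper time: 2.759 + τ_2 = 17.31, so τ_2 = 17.31 − 2.759 = 14.55 ms.
γ_2 = 48.04/14.55 = 3.302; β = √(1 − 1/γ²) = √0.9083.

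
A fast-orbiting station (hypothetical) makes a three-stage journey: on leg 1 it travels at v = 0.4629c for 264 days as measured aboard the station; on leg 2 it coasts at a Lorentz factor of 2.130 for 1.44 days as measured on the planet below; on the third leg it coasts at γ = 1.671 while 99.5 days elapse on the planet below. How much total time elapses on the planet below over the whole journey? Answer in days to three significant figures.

Δt = 399 days

Leg 1: γ = 1/√(1 − 0.4629²) = 1/√0.7857 = 1.128; Δt_1 = 1.128 × 264 = 297.8 days.
Leg 2: 1.44 days is already measured on the planet below.
Leg 3: 99.5 days is already measured on the planet below.
Total: 297.8 + 1.440 + 99.50 days.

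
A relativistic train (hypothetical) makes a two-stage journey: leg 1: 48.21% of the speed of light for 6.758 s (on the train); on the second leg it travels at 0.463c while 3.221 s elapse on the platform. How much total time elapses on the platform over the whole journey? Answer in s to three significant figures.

Δt = 10.9 s

Leg 1: β = 0.4821; γ = 1/√(1 − 0.4821²) = 1/√0.7676 = 1.141; Δt_1 = 1.141 × 6.758 = 7.714 s.
Leg 2: 3.221 s is already measured on the platform.
Total: 7.714 + 3.221 s.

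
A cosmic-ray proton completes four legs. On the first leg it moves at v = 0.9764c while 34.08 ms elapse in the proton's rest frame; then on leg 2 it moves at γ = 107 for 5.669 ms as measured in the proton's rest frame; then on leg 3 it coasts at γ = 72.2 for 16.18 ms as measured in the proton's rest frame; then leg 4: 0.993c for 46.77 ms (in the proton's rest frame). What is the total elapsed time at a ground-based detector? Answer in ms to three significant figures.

Δt = 2330 ms

Leg 1: γ = 1/√(1 − 0.9764²) = 1/√0.04664 = 4.630; Δt_1 = 4.630 × 34.08 = 157.8 ms.
Leg 2: γ = 107; Δt_2 = 107.0 × 5.669 = 606.6 ms.
Leg 3: γ = 72.2; Δt_3 = 72.20 × 16.18 = 1168 ms.
Leg 4: γ = 1/√(1 − 0.993²) = 1/√0.01395 = 8.466; Δt_4 = 8.466 × 46.77 = 396.0 ms.
Total: 157.8 + 606.6 + 1168 + 396.0 ms.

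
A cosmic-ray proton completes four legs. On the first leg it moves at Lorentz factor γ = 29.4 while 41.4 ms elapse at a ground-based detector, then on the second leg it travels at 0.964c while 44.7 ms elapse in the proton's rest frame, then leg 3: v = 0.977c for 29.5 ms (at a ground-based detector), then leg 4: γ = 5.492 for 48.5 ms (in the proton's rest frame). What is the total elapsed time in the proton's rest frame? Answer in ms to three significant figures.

τ = 101 ms

Leg 1: γ = 29.4; τ_1 = 41.4/29.40 = 1.408 ms.
Leg 2: 44.7 ms is already measured in the proton's rest frame.
Leg 3: γ = 1/√(1 − 0.977²) = 1/√0.04547 = 4.690; τ_3 = 29.5/4.690 = 6.291 ms.
Leg 4: 48.5 ms is already measured in the proton's rest frame.
Total: 1.408 + 44.70 + 6.291 + 48.50 ms.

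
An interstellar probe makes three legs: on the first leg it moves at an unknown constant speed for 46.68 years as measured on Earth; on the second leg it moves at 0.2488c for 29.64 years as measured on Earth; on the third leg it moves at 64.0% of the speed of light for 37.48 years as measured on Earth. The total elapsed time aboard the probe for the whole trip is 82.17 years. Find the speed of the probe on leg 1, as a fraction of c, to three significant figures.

Leg 1: speed unknown; τ_1 = 46.68/γ_1.
Leg 2: γ = 1/√(1 − 0.2488²) = 1/√0.9381 = 1.032; τ_2 = 29.64/1.032 = 28.71 years.
Leg 3: β = 0.640; γ = 1/√(1 − 0.640²) = 1/√0.5904 = 1.301; τ_3 = 37.48/1.301 = 28.80 years.
Total proper time: τ_1 + 28.71 + 28.80 = 82.17, so τ_1 = 82.17 − 57.51 = 24.66 years.
γ_1 = 46.68/24.66 = 1.893; β = √(1 − 1/γ²) = √0.7208.

β = 0.849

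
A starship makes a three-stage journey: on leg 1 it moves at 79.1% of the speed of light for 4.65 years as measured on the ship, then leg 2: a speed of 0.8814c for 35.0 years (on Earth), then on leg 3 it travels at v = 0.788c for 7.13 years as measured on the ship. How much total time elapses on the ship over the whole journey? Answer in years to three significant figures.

τ = 28.3 years

Leg 1: 4.65 years is already measured on the ship.
Leg 2: γ = 1/√(1 − 0.8814²) = 1/√0.2231 = 2.117; τ_2 = 35.0/2.117 = 16.53 years.
Leg 3: 7.13 years is already measured on the ship.
Total: 4.650 + 16.53 + 7.130 years.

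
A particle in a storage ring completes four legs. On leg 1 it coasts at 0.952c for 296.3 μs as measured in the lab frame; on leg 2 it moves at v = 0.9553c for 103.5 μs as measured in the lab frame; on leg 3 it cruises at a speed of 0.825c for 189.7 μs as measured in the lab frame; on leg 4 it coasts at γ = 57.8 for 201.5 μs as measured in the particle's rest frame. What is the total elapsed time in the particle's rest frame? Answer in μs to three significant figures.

Leg 1: γ = 1/√(1 − 0.952²) = 1/√0.09370 = 3.267; τ_1 = 296.3/3.267 = 90.70 μs.
Leg 2: γ = 1/√(1 − 0.9553²) = 1/√0.08740 = 3.383; τ_2 = 103.5/3.383 = 30.60 μs.
Leg 3: γ = 1/√(1 − 0.825²) = 1/√0.3194 = 1.769; τ_3 = 189.7/1.769 = 107.2 μs.
Leg 4: 201.5 μs is already measured in the particle's rest frame.
Total: 90.70 + 30.60 + 107.2 + 201.5 μs.

τ = 430 μs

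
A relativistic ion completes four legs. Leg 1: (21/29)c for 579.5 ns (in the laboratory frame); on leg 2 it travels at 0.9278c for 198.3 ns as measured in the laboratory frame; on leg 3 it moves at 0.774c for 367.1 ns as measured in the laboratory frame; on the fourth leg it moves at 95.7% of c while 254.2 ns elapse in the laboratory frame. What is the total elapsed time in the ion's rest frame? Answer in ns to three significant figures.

Leg 1: γ = 1/√(1 − (21/29)²) = 29/20 = 1.450; τ_1 = 579.5/1.450 = 399.7 ns.
Leg 2: γ = 1/√(1 − 0.9278²) = 1/√0.1392 = 2.680; τ_2 = 198.3/2.680 = 73.98 ns.
Leg 3: γ = 1/√(1 − 0.774²) = 1/√0.4009 = 1.579; τ_3 = 367.1/1.579 = 232.4 ns.
Leg 4: β = 0.957; γ = 1/√(1 − 0.957²) = 1/√0.08415 = 3.447; τ_4 = 254.2/3.447 = 73.74 ns.
Total: 399.7 + 73.98 + 232.4 + 73.74 ns.

τ = 780 ns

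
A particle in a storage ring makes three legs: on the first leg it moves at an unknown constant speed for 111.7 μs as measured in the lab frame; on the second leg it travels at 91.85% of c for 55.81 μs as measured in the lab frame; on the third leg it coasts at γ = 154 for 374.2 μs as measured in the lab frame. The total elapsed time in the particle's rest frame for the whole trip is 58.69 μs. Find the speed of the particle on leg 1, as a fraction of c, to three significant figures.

β = 0.952

Leg 1: speed unknown; τ_1 = 111.7/γ_1.
Leg 2: β = 0.9185; γ = 1/√(1 − 0.9185²) = 1/√0.1564 = 2.529; τ_2 = 55.81/2.529 = 22.07 μs.
Leg 3: γ = 154; τ_3 = 374.2/154.0 = 2.430 μs.
Total proper time: τ_1 + 22.07 + 2.430 = 58.69, so τ_1 = 58.69 − 24.50 = 34.19 μs.
γ_1 = 111.7/34.19 = 3.267; β = √(1 − 1/γ²) = √0.9063.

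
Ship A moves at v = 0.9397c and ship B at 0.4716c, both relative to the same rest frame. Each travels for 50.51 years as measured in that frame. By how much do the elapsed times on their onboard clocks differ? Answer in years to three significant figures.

A: γ = 1/√(1 − 0.9397²) = 1/√0.1170 = 2.924; τ_A = 50.51/2.924 = 17.27 years.
B: γ = 1/√(1 − 0.4716²) = 1/√0.7776 = 1.134; τ_B = 50.51/1.134 = 44.54 years.

|τ_A − τ_B| = 27.3 years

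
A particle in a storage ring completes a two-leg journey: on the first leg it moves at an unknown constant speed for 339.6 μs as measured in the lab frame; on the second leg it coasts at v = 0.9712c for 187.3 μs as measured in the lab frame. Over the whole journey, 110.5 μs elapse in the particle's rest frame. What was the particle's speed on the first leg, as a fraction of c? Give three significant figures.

Leg 1: speed unknown; τ_1 = 339.6/γ_1.
Leg 2: γ = 1/√(1 − 0.9712²) = 1/√0.05677 = 4.197; τ_2 = 187.3/4.197 = 44.63 μs.
Total proper time: τ_1 + 44.63 = 110.5, so τ_1 = 110.5 − 44.63 = 65.87 μs.
γ_1 = 339.6/65.87 = 5.155; β = √(1 − 1/γ²) = √0.9624.

β = 0.981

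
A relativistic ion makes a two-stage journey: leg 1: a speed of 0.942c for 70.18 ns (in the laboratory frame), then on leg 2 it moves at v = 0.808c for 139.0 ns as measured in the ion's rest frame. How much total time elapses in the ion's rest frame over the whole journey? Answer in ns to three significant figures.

Leg 1: γ = 1/√(1 − 0.942²) = 1/√0.1126 = 2.980; τ_1 = 70.18/2.980 = 23.55 ns.
Leg 2: 139.0 ns is already measured in the ion's rest frame.
Total: 23.55 + 139.0 ns.

τ = 163 ns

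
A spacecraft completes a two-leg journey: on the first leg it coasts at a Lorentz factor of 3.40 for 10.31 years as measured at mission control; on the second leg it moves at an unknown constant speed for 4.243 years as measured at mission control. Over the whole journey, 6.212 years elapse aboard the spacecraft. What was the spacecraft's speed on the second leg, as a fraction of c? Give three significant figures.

β = 0.662

Leg 1: γ = 3.40; τ_1 = 10.31/3.400 = 3.032 years.
Leg 2: speed unknown; τ_2 = 4.243/γ_2.
Total proper time: 3.032 + τ_2 = 6.212, so τ_2 = 6.212 − 3.032 = 3.180 years.
γ_2 = 4.243/3.180 = 1.334; β = √(1 − 1/γ²) = √0.4384.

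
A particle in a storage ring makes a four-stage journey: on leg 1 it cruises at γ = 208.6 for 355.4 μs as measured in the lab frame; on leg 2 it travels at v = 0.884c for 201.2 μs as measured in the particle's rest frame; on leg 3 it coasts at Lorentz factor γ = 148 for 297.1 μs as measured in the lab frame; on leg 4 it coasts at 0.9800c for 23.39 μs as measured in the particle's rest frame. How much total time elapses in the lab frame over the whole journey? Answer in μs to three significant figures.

Leg 1: 355.4 μs is already measured in the lab frame.
Leg 2: γ = 1/√(1 − 0.884²) = 1/√0.2185 = 2.139; Δt_2 = 2.139 × 201.2 = 430.4 μs.
Leg 3: 297.1 μs is already measured in the lab frame.
Leg 4: γ = 1/√(1 − 0.9800²) = 1/√0.03960 = 5.025; Δt_4 = 5.025 × 23.39 = 117.5 μs.
Total: 355.4 + 430.4 + 297.1 + 117.5 μs.

Δt = 1200 μs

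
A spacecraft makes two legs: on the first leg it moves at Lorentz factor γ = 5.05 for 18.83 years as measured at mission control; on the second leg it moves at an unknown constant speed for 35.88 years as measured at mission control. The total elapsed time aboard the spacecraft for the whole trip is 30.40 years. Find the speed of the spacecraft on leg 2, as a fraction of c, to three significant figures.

β = 0.669

Leg 1: γ = 5.05; τ_1 = 18.83/5.050 = 3.729 years.
Leg 2: speed unknown; τ_2 = 35.88/γ_2.
Total proper time: 3.729 + τ_2 = 30.40, so τ_2 = 30.40 − 3.729 = 26.67 years.
γ_2 = 35.88/26.67 = 1.345; β = √(1 − 1/γ²) = √0.4474.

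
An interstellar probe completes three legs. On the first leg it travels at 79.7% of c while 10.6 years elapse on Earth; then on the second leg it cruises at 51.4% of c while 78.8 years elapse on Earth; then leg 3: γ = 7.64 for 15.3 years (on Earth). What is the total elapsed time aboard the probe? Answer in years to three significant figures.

Leg 1: β = 0.797; γ = 1/√(1 − 0.797²) = 1/√0.3648 = 1.656; τ_1 = 10.6/1.656 = 6.402 years.
Leg 2: β = 0.514; γ = 1/√(1 − 0.514²) = 1/√0.7358 = 1.166; τ_2 = 78.8/1.166 = 67.59 years.
Leg 3: γ = 7.64; τ_3 = 15.3/7.640 = 2.003 years.
Total: 6.402 + 67.59 + 2.003 years.

τ = 76.0 years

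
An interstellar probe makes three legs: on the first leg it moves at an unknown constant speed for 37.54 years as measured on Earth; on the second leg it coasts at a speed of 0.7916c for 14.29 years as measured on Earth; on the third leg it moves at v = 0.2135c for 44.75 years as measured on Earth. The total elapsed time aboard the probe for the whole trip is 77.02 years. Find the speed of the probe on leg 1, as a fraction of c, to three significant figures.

Leg 1: speed unknown; τ_1 = 37.54/γ_1.
Leg 2: γ = 1/√(1 − 0.7916²) = 1/√0.3734 = 1.637; τ_2 = 14.29/1.637 = 8.732 years.
Leg 3: γ = 1/√(1 − 0.2135²) = 1/√0.9544 = 1.024; τ_3 = 44.75/1.024 = 43.72 years.
Total proper time: τ_1 + 8.732 + 43.72 = 77.02, so τ_1 = 77.02 − 52.45 = 24.57 years.
γ_1 = 37.54/24.57 = 1.528; β = √(1 − 1/γ²) = √0.5716.

β = 0.756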